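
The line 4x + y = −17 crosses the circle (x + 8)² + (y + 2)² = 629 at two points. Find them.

(−10, 23) and (2, −25)

Substitute y = −4x − 17:
17x² + 136x − 340 = 0  ⟹  x² + 8x − 20 = 0
x = 2 or x = −10, giving (2, −25) and (−10, 23).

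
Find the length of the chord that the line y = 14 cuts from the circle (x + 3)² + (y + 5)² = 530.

From the line, y = 14. Substituting:
x² + 6x − 160 = 0
x = 10 or x = −16, giving (10, 14) and (−16, 14).
Chord length = distance between (10, 14) and (−16, 14) = √676 = 26.

26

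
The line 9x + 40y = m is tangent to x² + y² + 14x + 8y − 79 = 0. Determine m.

m = −715 or m = 269

For a tangent, require d(centre, line) = r = 12.
|9·(−7) + 40·(−4) − m| / √1681 = 12
|m − (−223)| = 12·41, so m = 269 or m = −715.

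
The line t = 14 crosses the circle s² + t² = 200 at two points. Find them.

(−2, 14) and (2, 14)

From the line, t = 14. Substituting:
s² − 4 = 0
s = 2 or s = −2, giving (2, 14) and (−2, 14).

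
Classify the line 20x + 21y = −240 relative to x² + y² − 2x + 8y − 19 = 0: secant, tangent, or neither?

neither

Substituting the line into the circle gives 841x² + 5358x + 8901 = 0.
Δ = 28708164 − 29942964 = −1234800.
No real roots: the line does not meet the circle.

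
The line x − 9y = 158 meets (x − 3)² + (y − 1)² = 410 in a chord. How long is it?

2√82

Centre (3, 1), r² = 410. Perpendicular distance d from centre to line = |−164| / √82 = 164/√82.
Half the chord is √(r² − d²) = √(82), so the full chord is 2√82.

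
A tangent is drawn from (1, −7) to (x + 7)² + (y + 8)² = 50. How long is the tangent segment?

The centre is (−7, −8) and r = 5√2. The square of the distance from P to the centre is 64 + 1 = 65.
By the tangent–radius right angle, tangent length = √(|PO|² − r²) = √15.

√15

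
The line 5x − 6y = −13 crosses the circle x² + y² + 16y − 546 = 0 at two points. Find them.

From the line, y = (13 + 5x)/6. Substituting:
61x² + 610x − 18239 = 0  ⟹  x² + 10x − 299 = 0
x = 13 or x = −23, giving (13, 13) and (−23, −17).

(−23, −17) and (13, 13)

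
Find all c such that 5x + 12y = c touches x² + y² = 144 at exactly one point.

For a tangent, require d(centre, line) = r = 12.
|5·0 + 12·0 − c| / √169 = 12
|c| = 12·13, so c = 156 or c = −156.

c = −156 or c = 156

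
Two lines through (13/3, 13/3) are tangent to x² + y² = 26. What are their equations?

x + 5y = 26 and 5x + y = 26

A line y − (13/3) = m(x − (13/3)) is tangent when its distance from (0, 0) is √26:
[m·(−13/3) − (−13/3)]² = 26(m² + 1)
5m² + 26m + 5 = 0, so m = −1/5 or m = −5.
With m = −1/5: x + 5y = 26. With m = −5: 5x + y = 26.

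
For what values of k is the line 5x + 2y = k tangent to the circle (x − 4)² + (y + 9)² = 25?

k = 2 ± 5√29

For a tangent, require d(centre, line) = r = 5.
|5·4 + 2·(−9) − k| / √29 = 5
|k − (2)| = 5√29.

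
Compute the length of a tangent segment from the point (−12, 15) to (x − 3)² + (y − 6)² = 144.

The centre is (3, 6) and r = 12. The square of the distance from P to the centre is 225 + 81 = 306.
Power of the point: PT² = |PO|² − r² = 162, so PT = 9√2.

9√2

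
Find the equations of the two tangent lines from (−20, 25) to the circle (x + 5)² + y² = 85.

A line y − (25) = m(x − (−20)) is tangent when its distance from (−5, 0) is √85:
[m·(15) − (−25)]² = 85(m² + 1)
14m² + 75m + 54 = 0, so m = −6/7 or m = −9/2.
Through (−20, 25) these give 6x + 7y = 55 and 9x + 2y = −130.

6x + 7y = 55 and 9x + 2y = −130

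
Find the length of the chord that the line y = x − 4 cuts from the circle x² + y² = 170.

18√2

Centre (0, 0), r² = 170. Perpendicular distance d from centre to line = |−4| / √2 = 4/√2.
Half the chord is √(r² − d²) = √(162), so the full chord is 18√2.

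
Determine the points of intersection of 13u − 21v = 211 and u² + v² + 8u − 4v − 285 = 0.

From the line, v = (−211 + 13u)/21. Substituting:
610u² − 3050u − 63440 = 0  ⟹  u² − 5u − 104 = 0
u = 13 or u = −8, giving (13, −2) and (−8, −15).

(−8, −15) and (13, −2)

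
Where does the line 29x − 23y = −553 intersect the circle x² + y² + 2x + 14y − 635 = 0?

From the line, y = (553 + 29x)/23. Substituting:
1370x² + 42470x + 147960 = 0  ⟹  x² + 31x + 108 = 0
x = −4 or x = −27, giving (−4, 19) and (−27, −10).

(−27, −10) and (−4, 19)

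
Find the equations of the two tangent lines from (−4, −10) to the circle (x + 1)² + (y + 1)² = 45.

Let a tangent through (−4, −10) have slope m. Its distance from (−1, −1) must equal 3√5:
[m·(3) − (9)]² = 45(m² + 1)
2m² + 3m − 2 = 0, so m = −2 or m = 1/2.
With m = −2: 2x + y = −18. With m = 1/2: x − 2y = 16.

2x + y = −18 and x − 2y = 16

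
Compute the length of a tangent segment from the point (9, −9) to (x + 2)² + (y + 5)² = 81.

With centre O = (−2, −5), |OP|² = 137 and r² = 81.
By the tangent–radius right angle, tangent length = √(|PO|² − r²) = √56 = 2√14.

2√14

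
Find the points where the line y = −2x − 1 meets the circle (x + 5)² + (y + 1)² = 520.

Express y = −2x − 1 and substitute into the circle:
5x² + 10x − 495 = 0  ⟹  x² + 2x − 99 = 0
x = 9 or x = −11, giving (9, −19) and (−11, 21).

(−11, 21) and (9, −19)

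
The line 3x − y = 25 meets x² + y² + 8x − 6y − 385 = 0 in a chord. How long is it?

Substitute y = 3x − 25:
10x² − 160x + 390 = 0  ⟹  x² − 16x + 39 = 0
x = 13 or x = 3, giving (13, 14) and (3, −16).
|(13, 14) − (3, −16)| = √((10)² + (30)²) = 10√10.

10√10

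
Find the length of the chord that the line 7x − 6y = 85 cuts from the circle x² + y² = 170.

2√85

Express y = (−85 + 7x)/6 and substitute into the circle:
85x² − 1190x + 1105 = 0  ⟹  x² − 14x + 13 = 0
x = 13 or x = 1, giving (13, 1) and (1, −13).
Chord length = distance between (13, 1) and (1, −13) = √340 = 2√85.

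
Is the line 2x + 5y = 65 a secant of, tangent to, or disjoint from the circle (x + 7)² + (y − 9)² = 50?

Centre (−7, 9), r² = 50. Distance² from centre to line = (−34)²/29 = 1156/29.
Since d² < r², the line cuts the circle twice.

secant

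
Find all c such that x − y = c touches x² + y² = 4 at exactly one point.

For a tangent, require d(centre, line) = r = 2.
|1·0 − 1·0 − c| / √2 = 2
|c| = 2√2.

c = ±2√2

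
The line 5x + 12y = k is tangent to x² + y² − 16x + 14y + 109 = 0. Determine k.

Tangency holds when the distance from the centre (8, −7) to the line equals the radius 2:
|5·8 + 12·(−7) − k| / √169 = 2
|k − (−44)| = 2·13, so k = −18 or k = −70.

k = −70 or k = −18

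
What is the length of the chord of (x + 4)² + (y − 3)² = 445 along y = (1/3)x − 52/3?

The distance from (−4, 3) to the line is 65/√10, and r² = 445.
Half the chord is √(r² − d²) = √(45/2), so the full chord is 3√10.

3√10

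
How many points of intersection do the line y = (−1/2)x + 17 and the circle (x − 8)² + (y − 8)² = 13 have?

0

d² = (1·8 + 2·8 − (34))²/5 = 20; r² = 13.
Since d² > r², the line lies outside the circle.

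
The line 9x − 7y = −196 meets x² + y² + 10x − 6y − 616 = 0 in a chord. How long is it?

4√130

Express y = (196 + 9x)/7 and substitute into the circle:
130x² + 3640x = 0  ⟹  x² + 28x = 0
x = 0 or x = −28, giving (0, 28) and (−28, −8).
Chord length = distance between (0, 28) and (−28, −8) = √2080 = 4√130.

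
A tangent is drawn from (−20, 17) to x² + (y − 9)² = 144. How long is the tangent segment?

8√5

With centre O = (0, 9), |OP|² = 464 and r² = 144.
By the tangent–radius right angle, tangent length = √(|PO|² − r²) = √320 = 8√5.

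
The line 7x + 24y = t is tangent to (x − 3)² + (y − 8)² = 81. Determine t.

The line touches the circle iff its distance from (3, 8) is 9:
|7·3 + 24·8 − t| / √625 = 9
|t − (213)| = 9·25, so t = 438 or t = −12.

t = −12 or t = 438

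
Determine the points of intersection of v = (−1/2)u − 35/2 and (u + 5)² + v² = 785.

Substitute v = (−35 − u)/2:
5u² + 110u − 1815 = 0  ⟹  u² + 22u − 363 = 0
u = 11 or u = −33, giving (11, −23) and (−33, −1).

(−33, −1) and (11, −23)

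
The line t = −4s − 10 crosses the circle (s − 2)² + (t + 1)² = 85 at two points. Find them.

From the line, t = −4s − 10. Substituting:
17s² + 68s = 0  ⟹  s² + 4s = 0
s = 0 or s = −4, giving (0, −10) and (−4, 6).

(−4, 6) and (0, −10)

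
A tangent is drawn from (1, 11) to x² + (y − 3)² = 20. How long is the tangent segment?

3√5

The centre is (0, 3) and r = 2√5. The square of the distance from P to the centre is 1 + 64 = 65.
By the tangent–radius right angle, tangent length = √(|PO|² − r²) = √45 = 3√5.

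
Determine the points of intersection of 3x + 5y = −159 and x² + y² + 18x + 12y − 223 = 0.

From the line, y = (−159 − 3x)/5. Substituting:
34x² + 1224x + 10166 = 0  ⟹  x² + 36x + 299 = 0
x = −13 or x = −23, giving (−13, −24) and (−23, −18).

(−23, −18) and (−13, −24)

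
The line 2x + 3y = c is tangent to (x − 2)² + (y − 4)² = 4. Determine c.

For a tangent, require d(centre, line) = r = 2.
|2·2 + 3·4 − c| / √13 = 2
|c − (16)| = 2√13.

c = 16 ± 2√13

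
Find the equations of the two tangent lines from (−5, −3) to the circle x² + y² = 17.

4x − y = −17 and x + 4y = −17

Let a tangent through (−5, −3) have slope m. Its distance from (0, 0) must equal √17:
[m·(5) − (3)]² = 17(m² + 1)
4m² − 15m − 4 = 0, so m = 4 or m = −1/4.
With m = 4: 4x − y = −17. With m = −1/4: x + 4y = −17.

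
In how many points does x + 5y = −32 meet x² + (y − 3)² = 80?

Substituting the line into the circle gives 26x² + 94x + 209 = 0.
Δ = 8836 − 21736 = −12900.
No real roots: the line does not meet the circle.

0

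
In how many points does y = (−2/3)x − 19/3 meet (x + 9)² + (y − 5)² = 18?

Substituting the line into the circle gives 13x² + 298x + 1723 = 0.
Δ = 88804 − 89596 = −792.
No real roots: the line does not meet the circle.

0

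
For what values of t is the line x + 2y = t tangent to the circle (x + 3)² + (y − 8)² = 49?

t = 13 ± 7√5

For a tangent, require d(centre, line) = r = 7.
|1·(−3) + 2·8 − t| / √5 = 7
|t − (13)| = 7√5.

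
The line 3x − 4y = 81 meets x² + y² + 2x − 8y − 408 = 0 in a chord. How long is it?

Centre (−1, 4), r² = 425. Perpendicular distance d from centre to line = |−100| / √25 = 100/√25.
Half the chord is √(r² − d²) = √(25), so the full chord is 10.

10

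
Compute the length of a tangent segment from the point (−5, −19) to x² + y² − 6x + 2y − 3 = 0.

5√15

Centre (3, −1), r² = 13. |PO|² = (−8)² + (−18)² = 388.
The tangent meets the radius at right angles, so tangent² = |PO|² − r² = 388 − 13 = 375.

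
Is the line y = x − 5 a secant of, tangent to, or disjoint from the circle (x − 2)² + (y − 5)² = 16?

Centre (2, 5), r² = 16. Distance² from centre to line = (−8)²/2 = 32.
Since d² > r², the line lies outside the circle.

disjoint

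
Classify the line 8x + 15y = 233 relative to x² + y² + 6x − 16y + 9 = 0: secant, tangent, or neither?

d² = (8·(−3) + 15·8 − (233))²/289 = 18769/289; r² = 64.
Since d² > r², the line lies outside the circle.

neither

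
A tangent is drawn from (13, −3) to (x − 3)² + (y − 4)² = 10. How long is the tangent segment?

With centre O = (3, 4), |OP|² = 149 and r² = 10.
By the tangent–radius right angle, tangent length = √(|PO|² − r²) = √139.

√139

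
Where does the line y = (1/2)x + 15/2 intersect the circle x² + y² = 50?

Substitute y = (15 + x)/2:
5x² + 30x + 25 = 0  ⟹  x² + 6x + 5 = 0
x = −1 or x = −5, giving (−1, 7) and (−5, 5).

(−5, 5) and (−1, 7)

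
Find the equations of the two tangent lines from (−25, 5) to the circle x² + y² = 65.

4x + 7y = −65 and x − 8y = −65

Let a tangent through (−25, 5) have slope m. Its distance from (0, 0) must equal √65:
[m·(25) − (−5)]² = 65(m² + 1)
56m² + 25m − 4 = 0, so m = −4/7 or m = 1/8.
With m = −4/7: 4x + 7y = −65. With m = 1/8: x − 8y = −65.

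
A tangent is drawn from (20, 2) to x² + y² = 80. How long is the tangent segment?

Centre (0, 0), r² = 80. |PO|² = (20)² + (2)² = 404.
By the tangent–radius right angle, tangent length = √(|PO|² − r²) = √324 = 18.

18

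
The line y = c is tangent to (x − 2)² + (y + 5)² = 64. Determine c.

c = −13 or c = 3

Tangency holds when the distance from the centre (2, −5) to the line equals the radius 8:
|0·2 + 1·(−5) − c| / √1 = 8
|c − (−5)| = 8, so c = 3 or c = −13.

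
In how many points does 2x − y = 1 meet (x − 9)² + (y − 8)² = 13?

0

Centre (9, 8), r² = 13. Distance² from centre to line = (9)²/5 = 81/5.
Since d² > r², the line lies outside the circle.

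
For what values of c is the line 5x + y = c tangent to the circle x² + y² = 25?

Tangency holds when the distance from the centre (0, 0) to the line equals the radius 5:
|5·0 + 1·0 − c| / √26 = 5
|c| = 5√26.

c = ±5√26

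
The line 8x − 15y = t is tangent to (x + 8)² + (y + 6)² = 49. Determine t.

t = −93 or t = 145

For a tangent, require d(centre, line) = r = 7.
|8·(−8) − 15·(−6) − t| / √289 = 7
|t − (26)| = 7·17, so t = 145 or t = −93.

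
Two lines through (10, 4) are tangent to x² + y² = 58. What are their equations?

Let a tangent through (10, 4) have slope m. Its distance from (0, 0) must equal √58:
(−10m − (−4))² = 58(m² + 1)
21m² − 40m − 21 = 0, so m = 7/3 or m = −3/7.
Through (10, 4) these give 7x − 3y = 58 and 3x + 7y = 58.

7x − 3y = 58 and 3x + 7y = 58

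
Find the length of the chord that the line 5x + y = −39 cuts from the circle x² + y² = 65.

The distance from (0, 0) to the line is 39/√26, and r² = 65.
Chord = 2√(r² − d²) = 2·√(13/2) = √26.

√26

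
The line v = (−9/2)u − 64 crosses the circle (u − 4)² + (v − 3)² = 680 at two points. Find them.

Substitute v = (−128 − 9u)/2:
85u² + 2380u + 15300 = 0  ⟹  u² + 28u + 180 = 0
u = −10 or u = −18, giving (−10, −19) and (−18, 17).

(−18, 17) and (−10, −19)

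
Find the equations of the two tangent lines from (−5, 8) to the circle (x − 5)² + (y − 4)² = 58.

3x − 7y = −71 and 7x + 3y = −11

A line y − (8) = m(x − (−5)) is tangent when its distance from (5, 4) is √58:
(10m − (−4))² = 58(m² + 1)
21m² + 40m − 21 = 0, so m = 3/7 or m = −7/3.
Through (−5, 8) these give 3x − 7y = −71 and 7x + 3y = −11.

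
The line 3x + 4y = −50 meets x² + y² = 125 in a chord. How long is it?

10

Express y = (−50 − 3x)/4 and substitute into the circle:
25x² + 300x + 500 = 0  ⟹  x² + 12x + 20 = 0
x = −2 or x = −10, giving (−2, −11) and (−10, −5).
|(−2, −11) − (−10, −5)| = √((8)² + (−6)²) = 10.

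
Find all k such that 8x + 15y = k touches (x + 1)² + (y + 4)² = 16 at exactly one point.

Tangency holds when the distance from the centre (−1, −4) to the line equals the radius 4:
|8·(−1) + 15·(−4) − k| / √289 = 4
|k − (−68)| = 4·17, so k = 0 or k = −136.

k = −136 or k = 0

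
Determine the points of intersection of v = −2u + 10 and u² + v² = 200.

(−2, 14) and (10, −10)

Substitute v = −2u + 10:
5u² − 40u − 100 = 0  ⟹  u² − 8u − 20 = 0
u = 10 or u = −2, giving (10, −10) and (−2, 14).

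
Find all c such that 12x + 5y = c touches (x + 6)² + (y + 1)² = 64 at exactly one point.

c = −181 or c = 27

The line touches the circle iff its distance from (−6, −1) is 8:
|12·(−6) + 5·(−1) − c| / √169 = 8
|c − (−77)| = 8·13, so c = 27 or c = −181.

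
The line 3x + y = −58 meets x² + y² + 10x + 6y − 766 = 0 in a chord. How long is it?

16√10

Centre (−5, −3), r² = 800. Perpendicular distance d from centre to line = |40| / √10 = 40/√10.
Half the chord is √(r² − d²) = √(640), so the full chord is 16√10.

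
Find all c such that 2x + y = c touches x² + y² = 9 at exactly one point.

c = ±3√5

The line touches the circle iff its distance from (0, 0) is 3:
|2·0 + 1·0 − c| / √5 = 3
|c| = 3√5.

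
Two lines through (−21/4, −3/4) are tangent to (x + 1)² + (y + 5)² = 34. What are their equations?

3x − 5y = −12 and 5x − 3y = −24

Let a tangent through (−21/4, −3/4) have slope m. Its distance from (−1, −5) must equal √34:
(17/4m − (−17/4))² = 34(m² + 1)
15m² − 34m + 15 = 0, so m = 3/5 or m = 5/3.
With m = 3/5: 3x − 5y = −12. With m = 5/3: 5x − 3y = −24.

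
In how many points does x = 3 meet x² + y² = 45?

2

d² = (1·0 + 0·0 − (3))² = 9; r² = 45.
Since d² < r², the line cuts the circle twice.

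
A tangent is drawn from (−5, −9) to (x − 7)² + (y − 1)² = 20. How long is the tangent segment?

With centre O = (7, 1), |OP|² = 244 and r² = 20.
By the tangent–radius right angle, tangent length = √(|PO|² − r²) = √224 = 4√14.

4√14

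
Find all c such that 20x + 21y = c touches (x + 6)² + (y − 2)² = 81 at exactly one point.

Tangency holds when the distance from the centre (−6, 2) to the line equals the radius 9:
|20·(−6) + 21·2 − c| / √841 = 9
|c − (−78)| = 9·29, so c = 183 or c = −339.

c = −339 or c = 183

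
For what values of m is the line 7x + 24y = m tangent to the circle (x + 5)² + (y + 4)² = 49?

For a tangent, require d(centre, line) = r = 7.
|7·(−5) + 24·(−4) − m| / √625 = 7
|m − (−131)| = 7·25, so m = 44 or m = −306.

m = −306 or m = 44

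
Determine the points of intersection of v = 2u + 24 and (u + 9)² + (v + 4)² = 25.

Express v = 2u + 24 and substitute into the circle:
5u² + 130u + 840 = 0  ⟹  u² + 26u + 168 = 0
u = −12 or u = −14, giving (−12, 0) and (−14, −4).

(−14, −4) and (−12, 0)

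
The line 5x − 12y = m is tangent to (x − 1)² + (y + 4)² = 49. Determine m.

m = −38 or m = 144

For a tangent, require d(centre, line) = r = 7.
|5·1 − 12·(−4) − m| / √169 = 7
|m − (53)| = 7·13, so m = 144 or m = −38.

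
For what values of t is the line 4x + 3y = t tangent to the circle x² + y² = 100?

t = −50 or t = 50

Tangency holds when the distance from the centre (0, 0) to the line equals the radius 10:
|4·0 + 3·0 − t| / √25 = 10
|t| = 10·5, so t = 50 or t = −50.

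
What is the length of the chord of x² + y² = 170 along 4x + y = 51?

2√17

The distance from (0, 0) to the line is 51/√17, and r² = 170.
Chord = 2√(r² − d²) = 2·√(17) = 2√17.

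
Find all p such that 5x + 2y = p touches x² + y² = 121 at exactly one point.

For a tangent, require d(centre, line) = r = 11.
|5·0 + 2·0 − p| / √29 = 11
|p| = 11√29.

p = ±11√29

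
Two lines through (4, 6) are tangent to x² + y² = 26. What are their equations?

Let a tangent through (4, 6) have slope m. Its distance from (0, 0) must equal √26:
(−4m − (−6))² = 26(m² + 1)
5m² + 24m − 5 = 0, so m = 1/5 or m = −5.
With m = 1/5: x − 5y = −26. With m = −5: 5x + y = 26.

x − 5y = −26 and 5x + y = 26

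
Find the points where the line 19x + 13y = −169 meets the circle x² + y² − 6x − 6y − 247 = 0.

Express y = (−169 − 19x)/13 and substitute into the circle:
530x² + 6890x = 0  ⟹  x² + 13x = 0
x = 0 or x = −13, giving (0, −13) and (−13, 6).

(−13, 6) and (0, −13)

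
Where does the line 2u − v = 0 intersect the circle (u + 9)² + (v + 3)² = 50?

(−4, −8) and (−2, −4)

Substitute v = 2u:
5u² + 30u + 40 = 0  ⟹  u² + 6u + 8 = 0
u = −2 or u = −4, giving (−2, −4) and (−4, −8).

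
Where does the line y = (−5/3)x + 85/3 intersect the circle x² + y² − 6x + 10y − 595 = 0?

(5, 20) and (26, −15)

Express y = (85 − 5x)/3 and substitute into the circle:
34x² − 1054x + 4420 = 0  ⟹  x² − 31x + 130 = 0
x = 26 or x = 5, giving (26, −15) and (5, 20).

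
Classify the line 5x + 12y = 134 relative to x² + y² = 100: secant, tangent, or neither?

neither

Centre (0, 0), r² = 100. Distance² from centre to line = (−134)²/169 = 17956/169.
Since d² > r², the line lies outside the circle.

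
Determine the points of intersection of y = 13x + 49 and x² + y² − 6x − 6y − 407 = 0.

(−5, −16) and (−2, 23)

From the line, y = 13x + 49. Substituting:
170x² + 1190x + 1700 = 0  ⟹  x² + 7x + 10 = 0
x = −2 or x = −5, giving (−2, 23) and (−5, −16).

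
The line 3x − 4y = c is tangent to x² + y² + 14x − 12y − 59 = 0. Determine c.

c = −105 or c = 15

For a tangent, require d(centre, line) = r = 12.
|3·(−7) − 4·6 − c| / √25 = 12
|c − (−45)| = 12·5, so c = 15 or c = −105.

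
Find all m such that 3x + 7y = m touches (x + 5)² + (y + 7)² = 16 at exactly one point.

For a tangent, require d(centre, line) = r = 4.
|3·(−5) + 7·(−7) − m| / √58 = 4
|m − (−64)| = 4√58.

m = −64 ± 4√58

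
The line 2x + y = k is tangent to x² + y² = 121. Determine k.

For a tangent, require d(centre, line) = r = 11.
|2·0 + 1·0 − k| / √5 = 11
|k| = 11√5.

k = ±11√5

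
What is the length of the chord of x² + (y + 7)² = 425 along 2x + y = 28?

12√5

Substitute y = −2x + 28:
5x² − 140x + 800 = 0  ⟹  x² − 28x + 160 = 0
x = 20 or x = 8, giving (20, −12) and (8, 12).
Chord length = distance between (20, −12) and (8, 12) = √720 = 12√5.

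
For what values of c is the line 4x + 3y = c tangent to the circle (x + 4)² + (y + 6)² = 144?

The line touches the circle iff its distance from (−4, −6) is 12:
|4·(−4) + 3·(−6) − c| / √25 = 12
|c − (−34)| = 12·5, so c = 26 or c = −94.

c = −94 or c = 26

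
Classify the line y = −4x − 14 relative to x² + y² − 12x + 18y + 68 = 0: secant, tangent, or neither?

neither

d² = (4·6 + 1·(−9) − (−14))²/17 = 841/17; r² = 49.
Since d² > r², the line lies outside the circle.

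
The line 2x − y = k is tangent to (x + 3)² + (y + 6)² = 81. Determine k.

k = ±9√5

Tangency holds when the distance from the centre (−3, −6) to the line equals the radius 9:
|2·(−3) − 1·(−6) − k| / √5 = 9
|k| = 9√5.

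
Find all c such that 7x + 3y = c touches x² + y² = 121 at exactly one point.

c = ±11√58

The line touches the circle iff its distance from (0, 0) is 11:
|7·0 + 3·0 − c| / √58 = 11
|c| = 11√58.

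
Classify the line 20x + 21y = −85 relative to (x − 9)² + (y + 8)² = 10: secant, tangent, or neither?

Substituting the line into the circle gives 841x² − 11258x + 38200 = 0.
Δ = 126742564 − 128504800 = −1762236.
No real roots: the line does not meet the circle.

neither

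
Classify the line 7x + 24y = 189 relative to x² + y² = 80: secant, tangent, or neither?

d² = (7·0 + 24·0 − (189))²/625 = 35721/625; r² = 80.
Since d² < r², the line cuts the circle twice.

secant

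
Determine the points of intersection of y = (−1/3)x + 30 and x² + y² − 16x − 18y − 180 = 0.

Express y = (90 − x)/3 and substitute into the circle:
10x² − 270x + 1620 = 0  ⟹  x² − 27x + 162 = 0
x = 18 or x = 9, giving (18, 24) and (9, 27).

(9, 27) and (18, 24)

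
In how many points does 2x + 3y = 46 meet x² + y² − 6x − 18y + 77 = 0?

1

Centre (3, 9), r² = 13. Distance² from centre to line = (−13)²/13 = 13.
Since d² = r², the line is tangent.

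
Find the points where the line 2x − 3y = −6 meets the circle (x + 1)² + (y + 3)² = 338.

Express y = (6 + 2x)/3 and substitute into the circle:
13x² + 78x − 2808 = 0  ⟹  x² + 6x − 216 = 0
x = 12 or x = −18, giving (12, 10) and (−18, −10).

(−18, −10) and (12, 10)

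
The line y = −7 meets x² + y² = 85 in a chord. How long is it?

Centre (0, 0), r² = 85. Perpendicular distance d from centre to line = |7| / √1 = 7.
Chord = 2√(r² − d²) = 2·√(36) = 12.

12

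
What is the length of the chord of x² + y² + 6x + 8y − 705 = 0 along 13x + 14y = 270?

Express y = (270 − 13x)/14 and substitute into the circle:
365x² − 7300x − 35040 = 0  ⟹  x² − 20x − 96 = 0
x = 24 or x = −4, giving (24, −3) and (−4, 23).
|(24, −3) − (−4, 23)| = √((28)² + (−26)²) = 2√365.

2√365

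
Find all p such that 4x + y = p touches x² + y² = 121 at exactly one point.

For a tangent, require d(centre, line) = r = 11.
|4·0 + 1·0 − p| / √17 = 11
|p| = 11√17.

p = ±11√17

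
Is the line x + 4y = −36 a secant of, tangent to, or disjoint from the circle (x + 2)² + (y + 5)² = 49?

secant

d² = (1·(−2) + 4·(−5) − (−36))²/17 = 196/17; r² = 49.
Since d² < r², the line cuts the circle twice.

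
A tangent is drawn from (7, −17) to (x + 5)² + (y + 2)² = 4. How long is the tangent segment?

√365

With centre O = (−5, −2), |OP|² = 369 and r² = 4.
The tangent meets the radius at right angles, so tangent² = |PO|² − r² = 369 − 4 = 365.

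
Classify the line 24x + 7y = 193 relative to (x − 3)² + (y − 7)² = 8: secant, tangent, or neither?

neither

Substituting the line into the circle gives 625x² − 7206x + 20785 = 0.
Discriminant = (−7206)² − 4·625·(20785) = −36064 < 0.
No real roots: the line does not meet the circle.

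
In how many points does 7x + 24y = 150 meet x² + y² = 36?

1

Centre (0, 0), r² = 36. Distance² from centre to line = (−150)²/625 = 36.
Since d² = r², the line is tangent.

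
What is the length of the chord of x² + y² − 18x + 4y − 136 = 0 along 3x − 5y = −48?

Centre (9, −2), r² = 221. Perpendicular distance d from centre to line = |85| / √34 = 85/√34.
Chord = 2√(r² − d²) = 2·√(17/2) = √34.

√34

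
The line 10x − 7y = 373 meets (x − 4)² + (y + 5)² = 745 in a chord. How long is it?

The distance from (4, −5) to the line is 298/√149, and r² = 745.
Half the chord is √(r² − d²) = √(149), so the full chord is 2√149.

2√149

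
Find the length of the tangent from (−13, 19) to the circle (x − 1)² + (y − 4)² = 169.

6√7

With centre O = (1, 4), |OP|² = 421 and r² = 169.
The tangent meets the radius at right angles, so tangent² = |PO|² − r² = 421 − 169 = 252.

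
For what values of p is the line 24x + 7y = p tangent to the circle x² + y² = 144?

Tangency holds when the distance from the centre (0, 0) to the line equals the radius 12:
|24·0 + 7·0 − p| / √625 = 12
|p| = 12·25, so p = 300 or p = −300.

p = −300 or p = 300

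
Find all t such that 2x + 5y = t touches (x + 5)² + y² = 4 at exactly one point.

For a tangent, require d(centre, line) = r = 2.
|2·(−5) + 5·0 − t| / √29 = 2
|t − (−10)| = 2√29.

t = −10 ± 2√29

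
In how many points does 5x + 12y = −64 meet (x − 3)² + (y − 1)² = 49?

1

Centre (3, 1), r² = 49. Distance² from centre to line = (91)²/169 = 49.
Since d² = r², the line is tangent.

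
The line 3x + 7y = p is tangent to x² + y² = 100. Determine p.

p = ±10√58

The line touches the circle iff its distance from (0, 0) is 10:
|3·0 + 7·0 − p| / √58 = 10
|p| = 10√58.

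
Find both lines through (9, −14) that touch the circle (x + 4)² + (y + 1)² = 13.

2x + 3y = −24 and 3x + 2y = −1

A line y − (−14) = m(x − (9)) is tangent when its distance from (−4, −1) is √13:
(−13m − (13))² = 13(m² + 1)
6m² + 13m + 6 = 0, so m = −2/3 or m = −3/2.
With m = −2/3: 2x + 3y = −24. With m = −3/2: 3x + 2y = −1.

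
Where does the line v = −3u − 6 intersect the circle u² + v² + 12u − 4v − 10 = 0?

Substitute v = −3u − 6:
10u² + 60u + 50 = 0  ⟹  u² + 6u + 5 = 0
u = −1 or u = −5, giving (−1, −3) and (−5, 9).

(−5, 9) and (−1, −3)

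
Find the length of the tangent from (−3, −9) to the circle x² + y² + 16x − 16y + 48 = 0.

The centre is (−8, 8) and r = 4√5. The square of the distance from P to the centre is 25 + 289 = 314.
By the tangent–radius right angle, tangent length = √(|PO|² − r²) = √234 = 3√26.

3√26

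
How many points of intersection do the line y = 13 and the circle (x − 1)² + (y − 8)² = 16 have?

Substituting the line into the circle gives x² − 2x + 10 = 0.
Δ = 4 − 40 = −36.
No real roots: the line does not meet the circle.

0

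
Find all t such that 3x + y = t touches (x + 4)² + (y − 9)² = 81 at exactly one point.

t = −3 ± 9√10

For a tangent, require d(centre, line) = r = 9.
|3·(−4) + 1·9 − t| / √10 = 9
|t − (−3)| = 9√10.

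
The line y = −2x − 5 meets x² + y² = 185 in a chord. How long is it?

12√5

The distance from (0, 0) to the line is 5/√5, and r² = 185.
Chord = 2√(r² − d²) = 2·√(180) = 12√5.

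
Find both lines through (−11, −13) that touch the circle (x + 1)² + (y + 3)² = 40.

Let a tangent through (−11, −13) have slope m. Its distance from (−1, −3) must equal 2√10:
[m·(10) − (10)]² = 40(m² + 1)
3m² − 10m + 3 = 0, so m = 3 or m = 1/3.
With m = 3: 3x − y = −20. With m = 1/3: x − 3y = 28.

3x − y = −20 and x − 3y = 28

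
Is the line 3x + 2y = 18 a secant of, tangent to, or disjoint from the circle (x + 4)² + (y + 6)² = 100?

Substituting the line into the circle gives 13x² − 148x + 564 = 0.
Discriminant = (−148)² − 4·13·(564) = −7424 < 0.
No real roots: the line does not meet the circle.

disjoint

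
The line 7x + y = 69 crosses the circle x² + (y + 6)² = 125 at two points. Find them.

(10, −1) and (11, −8)

Substitute y = −7x + 69:
50x² − 1050x + 5500 = 0  ⟹  x² − 21x + 110 = 0
x = 11 or x = 10, giving (11, −8) and (10, −1).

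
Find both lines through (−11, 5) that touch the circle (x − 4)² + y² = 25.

A line y − (5) = m(x − (−11)) is tangent when its distance from (4, 0) is 5:
[m·(15) − (−5)]² = 25(m² + 1)
4m² + 3m = 0, so m = 0 or m = −3/4.
Through (−11, 5) these give y = 5 and 3x + 4y = −13.

y = 5 and 3x + 4y = −13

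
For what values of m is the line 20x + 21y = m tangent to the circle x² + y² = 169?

m = −377 or m = 377

The line touches the circle iff its distance from (0, 0) is 13:
|20·0 + 21·0 − m| / √841 = 13
|m| = 13·29, so m = 377 or m = −377.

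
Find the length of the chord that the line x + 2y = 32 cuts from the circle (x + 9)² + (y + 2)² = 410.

Substitute y = (32 − x)/2:
5x² − 20 = 0  ⟹  x² − 4 = 0
x = 2 or x = −2, giving (2, 15) and (−2, 17).
|(2, 15) − (−2, 17)| = √((4)² + (−2)²) = 2√5.

2√5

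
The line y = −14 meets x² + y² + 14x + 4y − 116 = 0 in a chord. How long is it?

10

Centre (−7, −2), r² = 169. Perpendicular distance d from centre to line = |12| / √1 = 12.
Half the chord is √(r² − d²) = √(25), so the full chord is 10.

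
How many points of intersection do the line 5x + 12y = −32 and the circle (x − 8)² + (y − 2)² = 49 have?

Substituting the line into the circle gives 169x² − 1744x + 5296 = 0.
Δ = 3041536 − 3580096 = −538560.
No real roots: the line does not meet the circle.

0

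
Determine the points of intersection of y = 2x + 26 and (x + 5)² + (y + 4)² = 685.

(−24, −22) and (−2, 22)

Express y = 2x + 26 and substitute into the circle:
5x² + 130x + 240 = 0  ⟹  x² + 26x + 48 = 0
x = −2 or x = −24, giving (−2, 22) and (−24, −22).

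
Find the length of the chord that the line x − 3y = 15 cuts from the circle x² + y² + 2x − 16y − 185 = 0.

6√10

From the line, y = (−15 + x)/3. Substituting:
10x² − 60x − 720 = 0  ⟹  x² − 6x − 72 = 0
x = 12 or x = −6, giving (12, −1) and (−6, −7).
|(12, −1) − (−6, −7)| = √((18)² + (6)²) = 6√10.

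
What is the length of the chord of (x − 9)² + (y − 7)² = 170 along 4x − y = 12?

The distance from (9, 7) to the line is 17/√17, and r² = 170.
Chord = 2√(r² − d²) = 2·√(153) = 6√17.

6√17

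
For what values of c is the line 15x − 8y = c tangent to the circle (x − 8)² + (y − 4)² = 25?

For a tangent, require d(centre, line) = r = 5.
|15·8 − 8·4 − c| / √289 = 5
|c − (88)| = 5·17, so c = 173 or c = 3.

c = 3 or c = 173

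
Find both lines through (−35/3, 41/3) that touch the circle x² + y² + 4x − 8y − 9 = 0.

Let a tangent through (−35/3, 41/3) have slope m. Its distance from (−2, 4) must equal √29:
[m·(29/3) − (−29/3)]² = 29(m² + 1)
10m² + 29m + 10 = 0, so m = −5/2 or m = −2/5.
With m = −5/2: 5x + 2y = −31. With m = −2/5: 2x + 5y = 45.

5x + 2y = −31 and 2x + 5y = 45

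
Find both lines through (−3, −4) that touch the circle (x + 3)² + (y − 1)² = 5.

Write the tangent as mx − y + (−4 − m·(−3)) = 0 and set its distance from the centre to √5:
(0m − (5))² = 5(m² + 1)
m² − 4 = 0, so m = 2 or m = −2.
Through (−3, −4) these give 2x − y = −2 and 2x + y = −10.

2x − y = −2 and 2x + y = −10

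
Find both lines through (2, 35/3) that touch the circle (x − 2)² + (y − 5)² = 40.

A line y − (35/3) = m(x − (2)) is tangent when its distance from (2, 5) is 2√10:
[m·(0) − (−20/3)]² = 40(m² + 1)
9m² − 1 = 0, so m = −1/3 or m = 1/3.
Through (2, 35/3) these give x + 3y = 37 and x − 3y = −33.

x + 3y = 37 and x − 3y = −33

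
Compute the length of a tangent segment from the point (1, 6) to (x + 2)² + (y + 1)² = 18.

2√10

With centre O = (−2, −1), |OP|² = 58 and r² = 18.
The tangent meets the radius at right angles, so tangent² = |PO|² − r² = 58 − 18 = 40.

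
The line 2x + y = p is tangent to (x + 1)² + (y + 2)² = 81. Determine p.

p = −4 ± 9√5

For a tangent, require d(centre, line) = r = 9.
|2·(−1) + 1·(−2) − p| / √5 = 9
|p − (−4)| = 9√5.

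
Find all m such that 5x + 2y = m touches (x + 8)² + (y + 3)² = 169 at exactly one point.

m = −46 ± 13√29

The line touches the circle iff its distance from (−8, −3) is 13:
|5·(−8) + 2·(−3) − m| / √29 = 13
|m − (−46)| = 13√29.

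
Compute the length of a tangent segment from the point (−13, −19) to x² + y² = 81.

√449

The centre is (0, 0) and r = 9. The square of the distance from P to the centre is 169 + 361 = 530.
Power of the point: PT² = |PO|² − r² = 449, so PT = √449.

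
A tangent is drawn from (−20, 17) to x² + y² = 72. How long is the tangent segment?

√617

Centre (0, 0), r² = 72. |PO|² = (−20)² + (17)² = 689.
Power of the point: PT² = |PO|² − r² = 617, so PT = √617.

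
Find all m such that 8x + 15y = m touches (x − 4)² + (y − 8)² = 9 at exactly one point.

Tangency holds when the distance from the centre (4, 8) to the line equals the radius 3:
|8·4 + 15·8 − m| / √289 = 3
|m − (152)| = 3·17, so m = 203 or m = 101.

m = 101 or m = 203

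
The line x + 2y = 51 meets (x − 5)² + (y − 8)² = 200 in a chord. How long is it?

4√5

From the line, y = (51 − x)/2. Substituting:
5x² − 110x + 525 = 0  ⟹  x² − 22x + 105 = 0
x = 15 or x = 7, giving (15, 18) and (7, 22).
Chord length = distance between (15, 18) and (7, 22) = √80 = 4√5.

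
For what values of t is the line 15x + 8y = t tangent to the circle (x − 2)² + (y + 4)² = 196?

t = −240 or t = 236

Tangency holds when the distance from the centre (2, −4) to the line equals the radius 14:
|15·2 + 8·(−4) − t| / √289 = 14
|t − (−2)| = 14·17, so t = 236 or t = −240.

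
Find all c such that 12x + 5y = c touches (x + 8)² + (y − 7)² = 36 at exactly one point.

c = −139 or c = 17

The line touches the circle iff its distance from (−8, 7) is 6:
|12·(−8) + 5·7 − c| / √169 = 6
|c − (−61)| = 6·13, so c = 17 or c = −139.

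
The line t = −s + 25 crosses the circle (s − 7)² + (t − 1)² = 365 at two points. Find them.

(5, 20) and (26, −1)

Express t = −s + 25 and substitute into the circle:
2s² − 62s + 260 = 0  ⟹  s² − 31s + 130 = 0
s = 26 or s = 5, giving (26, −1) and (5, 20).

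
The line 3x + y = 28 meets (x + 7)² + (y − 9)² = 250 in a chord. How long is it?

6√10

The distance from (−7, 9) to the line is 40/√10, and r² = 250.
Chord = 2√(r² − d²) = 2·√(90) = 6√10.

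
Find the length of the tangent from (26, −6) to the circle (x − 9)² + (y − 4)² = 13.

The centre is (9, 4) and r = √13. The square of the distance from P to the centre is 289 + 100 = 389.
Power of the point: PT² = |PO|² − r² = 376, so PT = 2√94.

2√94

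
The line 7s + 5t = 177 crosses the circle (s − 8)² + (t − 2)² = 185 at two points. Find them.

Express t = (177 − 7s)/5 and substitute into the circle:
74s² − 2738s + 24864 = 0  ⟹  s² − 37s + 336 = 0
s = 21 or s = 16, giving (21, 6) and (16, 13).

(16, 13) and (21, 6)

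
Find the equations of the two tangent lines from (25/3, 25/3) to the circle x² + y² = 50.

7x − y = 50 and x − 7y = −50

Let a tangent through (25/3, 25/3) have slope m. Its distance from (0, 0) must equal 5√2:
(−25/3m − (−25/3))² = 50(m² + 1)
7m² − 50m + 7 = 0, so m = 7 or m = 1/7.
With m = 7: 7x − y = 50. With m = 1/7: x − 7y = −50.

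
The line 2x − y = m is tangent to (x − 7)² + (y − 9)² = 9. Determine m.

m = 5 ± 3√5

Tangency holds when the distance from the centre (7, 9) to the line equals the radius 3:
|2·7 − 1·9 − m| / √5 = 3
|m − (5)| = 3√5.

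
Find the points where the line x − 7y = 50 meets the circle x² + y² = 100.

Substitute y = (−50 + x)/7:
50x² − 100x − 2400 = 0  ⟹  x² − 2x − 48 = 0
x = 8 or x = −6, giving (8, −6) and (−6, −8).

(−6, −8) and (8, −6)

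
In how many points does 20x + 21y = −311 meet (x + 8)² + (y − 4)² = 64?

0

Substituting the line into the circle gives 841x² + 22856x + 156025 = 0.
Δ = 522396736 − 524868100 = −2471364.
No real roots: the line does not meet the circle.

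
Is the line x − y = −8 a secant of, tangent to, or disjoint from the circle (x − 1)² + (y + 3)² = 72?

tangent

Centre (1, −3), r² = 72. Distance² from centre to line = (12)²/2 = 72.
Since d² = r², the line is tangent.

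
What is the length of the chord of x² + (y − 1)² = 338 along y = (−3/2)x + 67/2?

2√13

Substitute y = (67 − 3x)/2:
13x² − 390x + 2873 = 0  ⟹  x² − 30x + 221 = 0
x = 17 or x = 13, giving (17, 8) and (13, 14).
|(17, 8) − (13, 14)| = √((4)² + (−6)²) = 2√13.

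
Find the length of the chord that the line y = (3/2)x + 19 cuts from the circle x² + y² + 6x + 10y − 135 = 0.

Express y = (38 + 3x)/2 and substitute into the circle:
13x² + 312x + 1664 = 0  ⟹  x² + 24x + 128 = 0
x = −8 or x = −16, giving (−8, 7) and (−16, −5).
Chord length = distance between (−8, 7) and (−16, −5) = √208 = 4√13.

4√13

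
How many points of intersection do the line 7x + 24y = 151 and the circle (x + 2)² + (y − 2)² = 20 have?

0

Substituting the line into the circle gives 625x² + 862x + 1393 = 0.
Discriminant = (862)² − 4·625·(1393) = −2739456 < 0.
No real roots: the line does not meet the circle.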